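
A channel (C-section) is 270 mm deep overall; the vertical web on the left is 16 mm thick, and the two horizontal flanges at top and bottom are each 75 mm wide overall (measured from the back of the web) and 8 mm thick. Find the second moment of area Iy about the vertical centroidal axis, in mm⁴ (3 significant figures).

Iy ≈ 1.46 × 10⁶ mm⁴

Decompose the section into non-overlapping parts with the origin at the bottom-left of its bounding rectangle.
Web: 16 × 270, A = 4 320 mm², x = 8 mm, Ī = 92 160 mm⁴.
Top flange (beyond web): 59 × 8, A = 472 mm², x = 45.5 mm, Ī = 136 919 mm⁴.
Bottom flange (beyond web): 59 × 8, A = 472 mm², x = 45.5 mm, Ī = 136 919 mm⁴.
Centroid: x̄ = ΣA·x / ΣA = 14.725 mm.
Transfer each piece to the vertical centroidal axis using Ī + A·d² with d = x − 14.725:
  web: d = -6.7249 mm → contributes +287 530 mm⁴
  top flange (beyond web): d = 30.775 mm → contributes +583 953 mm⁴
  bottom flange (beyond web): d = 30.775 mm → contributes +583 953 mm⁴
Total I = 1 455 436 mm⁴.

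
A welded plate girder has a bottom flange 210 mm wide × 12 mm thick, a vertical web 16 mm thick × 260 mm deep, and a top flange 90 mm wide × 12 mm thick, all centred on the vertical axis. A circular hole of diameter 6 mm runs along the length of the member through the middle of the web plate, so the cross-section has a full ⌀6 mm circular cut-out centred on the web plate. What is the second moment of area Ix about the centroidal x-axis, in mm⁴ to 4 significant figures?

Ix ≈ 8.510 × 10⁷ mm⁴

Split into non-overlapping primitives; take the origin at the lower-left of the bounding box.
Bottom plate: 210 × 12, A = 2 520 mm², y = 6 mm, Ī = 30 240 mm⁴.
Web plate: 16 × 260, A = 4 160 mm², y = 142 mm, Ī = 23 434 667 mm⁴.
Top plate: 90 × 12, A = 1 080 mm², y = 278 mm, Ī = 12 960 mm⁴.
Hole (subtracted): ⌀6, A = 28.2743 mm², y = 142 mm, Ī = 63.6173 mm⁴.
Centroid: ȳ = ΣA·y / ΣA = 116.671 mm.
Transfer each piece to the centroidal x-axis using Ī + A·d² with d = y − 116.671:
  bottom plate: d = -110.671 mm → contributes +30 895 152 mm⁴
  web plate: d = 25.3294 mm → contributes +26 103 634 mm⁴
  top plate: d = 161.329 mm → contributes +28 122 311 mm⁴
  hole: d = 25.3294 mm → contributes −18203.8 mm⁴
Total I = 85 102 893 mm⁴.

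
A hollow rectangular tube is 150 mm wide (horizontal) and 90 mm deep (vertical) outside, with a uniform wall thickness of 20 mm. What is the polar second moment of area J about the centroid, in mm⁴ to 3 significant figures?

J ≈ 2.77 × 10⁷ mm⁴

Split into non-overlapping primitives; take the origin at the lower-left of the bounding box.
Outer rectangle: 150 × 90, A = 13 500 mm², y = 45 mm, Ī = 9 112 500 mm⁴.
Inner void (subtracted): 110 × 50, A = 5 500 mm², y = 45 mm, Ī = 1 145 833 mm⁴.
By symmetry the centroid is at mid-height, ȳ = 45 mm.
All pieces are centred on the centroidal x-axis, so I = ΣĪ (holes subtracted) = 7 966 667 mm⁴.
Repeating about the centroidal y-axis gives I_y = 19 766 667 mm⁴.
Polar second moment: J = I_x + I_y = 27 733 333 mm⁴.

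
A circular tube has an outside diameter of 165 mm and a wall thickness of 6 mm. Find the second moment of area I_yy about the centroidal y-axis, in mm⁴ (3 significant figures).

Split into non-overlapping primitives; take the origin at the lower-left of the bounding box.
Outer circle: ⌀165, A = 21 382 mm², x = 82.5 mm, Ī = 36 383 601 mm⁴.
Bore (subtracted): ⌀153, A = 18 385 mm², x = 82.5 mm, Ī = 26 898 968 mm⁴.
By symmetry the centroid is at mid-width, x̄ = 82.5 mm.
All pieces are centred on the centroidal y-axis, so I = ΣĪ (holes subtracted) = 9 484 632 mm⁴.

I_yy ≈ 9.48 × 10⁶ mm⁴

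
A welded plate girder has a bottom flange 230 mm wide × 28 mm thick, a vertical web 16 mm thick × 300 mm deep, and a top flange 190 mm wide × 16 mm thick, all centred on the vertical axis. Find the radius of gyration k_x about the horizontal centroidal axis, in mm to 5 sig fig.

k_x ≈ 135.55 mm

Break the section into simple shapes (no overlaps), measuring from the bottom-left corner of the bounding box.
Bottom plate: 230 × 28, A = 6 440 mm², y = 14 mm, Ī = 420746.7 mm⁴.
Web plate: 16 × 300, A = 4 800 mm², y = 178 mm, Ī = 36 000 000 mm⁴.
Top plate: 190 × 16, A = 3 040 mm², y = 336 mm, Ī = 64853.33 mm⁴.
Centroid: ȳ = ΣA·y / ΣA = 137.6751 mm.
Transfer each piece to the horizontal centroidal axis using Ī + A·d² with d = y − 137.6751:
  bottom plate: d = -123.6751 mm → contributes +98 923 914 mm⁴
  web plate: d = 40.32493 mm → contributes +43 805 280 mm⁴
  top plate: d = 198.3249 mm → contributes +119 636 498 mm⁴
Total I = 262 365 692 mm⁴.
Radius of gyration: k = √(I/A) = √(262 365 692 / 14 280) = 135.5468 mm.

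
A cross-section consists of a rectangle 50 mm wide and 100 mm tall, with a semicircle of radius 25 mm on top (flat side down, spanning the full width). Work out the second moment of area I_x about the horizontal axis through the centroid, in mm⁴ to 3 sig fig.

I_x ≈ 7.22 × 10⁶ mm⁴

Treat the section as a set of non-overlapping primitives; coordinates are from the bounding-box lower-left.
Rectangular body: 50 × 100, A = 5 000 mm², y = 50 mm, Ī = 4 166 667 mm⁴.
Semicircular cap: semicircle r = 25, A = 981.75 mm², y = 110.61 mm, Ī = 42 874 mm⁴.
Centroid: ȳ = ΣA·y / ΣA = 59.948 mm.
Transfer each piece to the horizontal axis through the centroid using Ī + A·d² with d = y − 59.948:
  rectangular body: d = -9.9476 mm → contributes +4 661 441 mm⁴
  semicircular cap: d = 50.663 mm → contributes +2 562 737 mm⁴
Total I = 7 224 178 mm⁴.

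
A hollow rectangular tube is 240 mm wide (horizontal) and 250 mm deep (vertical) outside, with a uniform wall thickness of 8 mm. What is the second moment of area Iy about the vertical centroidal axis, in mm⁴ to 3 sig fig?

Break the section into simple shapes (no overlaps), measuring from the bottom-left corner of the bounding box.
Outer rectangle: 240 × 250, A = 60 000 mm², x = 120 mm, Ī = 288 000 000 mm⁴.
Inner void (subtracted): 224 × 234, A = 52 416 mm², x = 120 mm, Ī = 219 168 768 mm⁴.
By symmetry the centroid is at mid-width, x̄ = 120 mm.
All pieces are centred on the vertical centroidal axis, so I = ΣĪ (holes subtracted) = 68 831 232 mm⁴.

Iy ≈ 6.88 × 10⁷ mm⁴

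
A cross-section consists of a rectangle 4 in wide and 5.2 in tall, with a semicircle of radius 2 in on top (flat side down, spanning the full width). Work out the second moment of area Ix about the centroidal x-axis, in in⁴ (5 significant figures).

Split into non-overlapping primitives; take the origin at the lower-left of the bounding box.
Rectangular body: 4 × 5.2, A = 20.8 in², y = 2.6 in, Ī = 46.86933 in⁴.
Semicircular cap: semicircle r = 2, A = 6.283185 in², y = 6.048826 in, Ī = 1.756111 in⁴.
Centroid: ȳ = ΣA·y / ΣA = 3.400113 in.
Transfer each piece to the centroidal x-axis using Ī + A·d² with d = y − 3.400113:
  rectangular body: d = -0.8001132 in → contributes +60.1851 in⁴
  semicircular cap: d = 2.648713 in → contributes +45.83694 in⁴
Total I = 106.022 in⁴.

Ix ≈ 106.02 in⁴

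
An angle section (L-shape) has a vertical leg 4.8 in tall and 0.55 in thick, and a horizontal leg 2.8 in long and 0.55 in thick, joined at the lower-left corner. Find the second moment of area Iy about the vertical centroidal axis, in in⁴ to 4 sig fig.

Iy ≈ 2.240 in⁴

Break the section into simple shapes (no overlaps), measuring from the bottom-left corner of the bounding box.
Vertical leg: 0.55 × 4.8, A = 2.64 in², x = 0.275 in, Ī = 0.06655 in⁴.
Horizontal leg (remainder): 2.25 × 0.55, A = 1.2375 in², x = 1.675 in, Ī = 0.52207 in⁴.
Centroid: x̄ = ΣA·x / ΣA = 0.721809 in.
Transfer each piece to the vertical centroidal axis using Ī + A·d² with d = x − 0.721809:
  vertical leg: d = -0.446809 in → contributes +0.593594 in⁴
  horizontal leg (remainder): d = 0.953191 in → contributes +1.64643 in⁴
Total I = 2.24002 in⁴.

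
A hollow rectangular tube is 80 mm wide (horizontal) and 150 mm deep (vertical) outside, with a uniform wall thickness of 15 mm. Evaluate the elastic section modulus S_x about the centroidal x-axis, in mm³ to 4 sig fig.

Treat the section as a set of non-overlapping primitives; coordinates are from the bounding-box lower-left.
Outer rectangle: 80 × 150, A = 12 000 mm², y = 75 mm, Ī = 22 500 000 mm⁴.
Inner void (subtracted): 50 × 120, A = 6 000 mm², y = 75 mm, Ī = 7 200 000 mm⁴.
By symmetry the centroid is at mid-height, ȳ = 75 mm.
All pieces are centred on the centroidal x-axis, so I = ΣĪ (holes subtracted) = 15 300 000 mm⁴.
Extreme fibre distance c = 75 mm; S = I/c = 204 000 mm³.

S_x ≈ 2.040 × 10⁵ mm³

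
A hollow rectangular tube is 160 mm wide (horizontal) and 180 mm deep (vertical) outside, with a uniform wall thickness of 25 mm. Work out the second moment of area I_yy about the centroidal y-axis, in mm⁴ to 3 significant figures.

Split into non-overlapping primitives; take the origin at the lower-left of the bounding box.
Outer rectangle: 160 × 180, A = 28 800 mm², x = 80 mm, Ī = 61 440 000 mm⁴.
Inner void (subtracted): 110 × 130, A = 14 300 mm², x = 80 mm, Ī = 14 419 167 mm⁴.
By symmetry the centroid is at mid-width, x̄ = 80 mm.
All pieces are centred on the centroidal y-axis, so I = ΣĪ (holes subtracted) = 47 020 833 mm⁴.

I_yy ≈ 4.70 × 10⁷ mm⁴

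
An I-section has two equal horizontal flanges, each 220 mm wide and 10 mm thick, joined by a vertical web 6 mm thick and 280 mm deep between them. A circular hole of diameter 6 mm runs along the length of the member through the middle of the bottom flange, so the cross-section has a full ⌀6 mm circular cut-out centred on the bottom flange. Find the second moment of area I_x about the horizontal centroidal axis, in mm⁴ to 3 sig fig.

I_x ≈ 1.03 × 10⁸ mm⁴

Break the section into simple shapes (no overlaps), measuring from the bottom-left corner of the bounding box.
Bottom flange: 220 × 10, A = 2 200 mm², y = 5 mm, Ī = 18 333 mm⁴.
Web: 6 × 280, A = 1 680 mm², y = 150 mm, Ī = 10 976 000 mm⁴.
Top flange: 220 × 10, A = 2 200 mm², y = 295 mm, Ī = 18 333 mm⁴.
Hole (subtracted): ⌀6, A = 28.274 mm², y = 5 mm, Ī = 63.617 mm⁴.
Centroid: ȳ = ΣA·y / ΣA = 150.68 mm.
Transfer each piece to the horizontal centroidal axis using Ī + A·d² with d = y − 150.68:
  bottom flange: d = -145.68 mm → contributes +46 706 560 mm⁴
  web: d = -0.67746 mm → contributes +10 976 771 mm⁴
  top flange: d = 144.32 mm → contributes +45 842 126 mm⁴
  hole: d = -145.68 mm → contributes −600 099 mm⁴
Total I = 102 925 358 mm⁴.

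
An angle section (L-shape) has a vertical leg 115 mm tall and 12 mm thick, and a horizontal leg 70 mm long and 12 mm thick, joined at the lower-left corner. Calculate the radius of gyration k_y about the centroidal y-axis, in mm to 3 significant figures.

Break the section into simple shapes (no overlaps), measuring from the bottom-left corner of the bounding box.
Vertical leg: 12 × 115, A = 1 380 mm², x = 6 mm, Ī = 16 560 mm⁴.
Horizontal leg (remainder): 58 × 12, A = 696 mm², x = 41 mm, Ī = 195 112 mm⁴.
Centroid: x̄ = ΣA·x / ΣA = 17.734 mm.
Transfer each piece to the centroidal y-axis using Ī + A·d² with d = x − 17.734:
  vertical leg: d = -11.734 mm → contributes +206 571 mm⁴
  horizontal leg (remainder): d = 23.266 mm → contributes +571 858 mm⁴
Total I = 778 429 mm⁴.
Radius of gyration: k = √(I/A) = √(778 429 / 2 076) = 19.364 mm.

k_y ≈ 19.4 mm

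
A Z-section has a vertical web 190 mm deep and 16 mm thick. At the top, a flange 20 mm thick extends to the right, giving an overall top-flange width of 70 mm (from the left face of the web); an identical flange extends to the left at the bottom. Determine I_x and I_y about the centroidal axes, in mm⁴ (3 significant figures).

Break the section into simple shapes (no overlaps), measuring from the bottom-left corner of the bounding box.
Web: 16 × 190, A = 3 040 mm², y = 95 mm, Ī = 9 145 333 mm⁴.
Top flange (beyond web): 54 × 20, A = 1 080 mm², y = 180 mm, Ī = 36 000 mm⁴.
Bottom flange (beyond web): 54 × 20, A = 1 080 mm², y = 10 mm, Ī = 36 000 mm⁴.
Centroid: ȳ = ΣA·y / ΣA = 95 mm.
Transfer each piece to the centroidal x-axis using Ī + A·d² with d = y − 95:
  web: d = 0 mm → contributes +9 145 333 mm⁴
  top flange (beyond web): d = 85 mm → contributes +7 839 000 mm⁴
  bottom flange (beyond web): d = -85 mm → contributes +7 839 000 mm⁴
Total I = 24 823 333 mm⁴.
For the y-axis: x̄ = 62 mm.
Repeating about the centroidal y-axis gives I_y = 3 235 733 mm⁴.

I_x ≈ 2.48 × 10⁷ mm⁴, I_y ≈ 3.24 × 10⁶ mm⁴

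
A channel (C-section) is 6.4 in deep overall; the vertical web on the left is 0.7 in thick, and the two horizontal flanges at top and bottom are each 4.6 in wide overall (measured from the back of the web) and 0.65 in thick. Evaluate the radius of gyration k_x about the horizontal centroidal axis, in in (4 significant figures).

k_x ≈ 2.451 in

Treat the section as a set of non-overlapping primitives; coordinates are from the bounding-box lower-left.
Web: 0.7 × 6.4, A = 4.48 in², y = 3.2 in, Ī = 15.2917 in⁴.
Top flange (beyond web): 3.9 × 0.65, A = 2.535 in², y = 6.075 in, Ī = 0.0892531 in⁴.
Bottom flange (beyond web): 3.9 × 0.65, A = 2.535 in², y = 0.325 in, Ī = 0.0892531 in⁴.
By symmetry the centroid is at mid-height, ȳ = 3.2 in.
Transfer each piece to the horizontal centroidal axis using Ī + A·d² with d = y − 3.2:
  web: d = 0 in → contributes +15.2917 in⁴
  top flange (beyond web): d = 2.875 in → contributes +21.0426 in⁴
  bottom flange (beyond web): d = -2.875 in → contributes +21.0426 in⁴
Total I = 57.377 in⁴.
Radius of gyration: k = √(I/A) = √(57.377 / 9.55) = 2.45113 in.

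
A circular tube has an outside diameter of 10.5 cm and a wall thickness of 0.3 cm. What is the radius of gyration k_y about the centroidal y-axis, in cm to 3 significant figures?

k_y ≈ 3.61 cm

Split into non-overlapping primitives; take the origin at the lower-left of the bounding box.
Outer circle: ⌀10.5, A = 86.59 cm², x = 5.25 cm, Ī = 596.66 cm⁴.
Bore (subtracted): ⌀9.9, A = 76.977 cm², x = 5.25 cm, Ī = 471.53 cm⁴.
By symmetry the centroid is at mid-width, x̄ = 5.25 cm.
All pieces are centred on the centroidal y-axis, so I = ΣĪ (holes subtracted) = 125.13 cm⁴.
Radius of gyration: k = √(I/A) = √(125.13 / 9.6133) = 3.6078 cm.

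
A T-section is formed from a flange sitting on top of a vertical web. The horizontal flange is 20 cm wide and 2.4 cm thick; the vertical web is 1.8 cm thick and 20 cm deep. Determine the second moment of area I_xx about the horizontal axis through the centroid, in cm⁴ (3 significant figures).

Break the section into simple shapes (no overlaps), measuring from the bottom-left corner of the bounding box.
Flange: 20 × 2.4, A = 48 cm², y = 21.2 cm, Ī = 23.04 cm⁴.
Web: 1.8 × 20, A = 36 cm², y = 10 cm, Ī = 1 200 cm⁴.
Centroid: ȳ = ΣA·y / ΣA = 16.4 cm.
Transfer each piece to the horizontal axis through the centroid using Ī + A·d² with d = y − 16.4:
  flange: d = 4.8 cm → contributes +1 129 cm⁴
  web: d = -6.4 cm → contributes +2674.6 cm⁴
Total I = 3803.5 cm⁴.

I_xx ≈ 3800 cm⁴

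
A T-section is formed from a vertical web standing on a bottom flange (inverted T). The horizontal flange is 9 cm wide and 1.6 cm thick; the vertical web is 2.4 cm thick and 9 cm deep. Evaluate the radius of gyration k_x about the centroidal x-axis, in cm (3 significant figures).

Treat the section as a set of non-overlapping primitives; coordinates are from the bounding-box lower-left.
Flange: 9 × 1.6, A = 14.4 cm², y = 0.8 cm, Ī = 3.072 cm⁴.
Web: 2.4 × 9, A = 21.6 cm², y = 6.1 cm, Ī = 145.8 cm⁴.
Centroid: ȳ = ΣA·y / ΣA = 3.98 cm.
Transfer each piece to the centroidal x-axis using Ī + A·d² with d = y − 3.98:
  flange: d = -3.18 cm → contributes +148.69 cm⁴
  web: d = 2.12 cm → contributes +242.88 cm⁴
Total I = 391.57 cm⁴.
Radius of gyration: k = √(I/A) = √(391.57 / 36) = 3.298 cm.

k_x ≈ 3.30 cm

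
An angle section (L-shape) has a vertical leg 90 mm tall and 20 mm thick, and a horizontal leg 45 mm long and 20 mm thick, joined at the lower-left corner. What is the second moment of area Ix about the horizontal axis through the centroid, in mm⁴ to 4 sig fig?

Ix ≈ 1.711 × 10⁶ mm⁴

Decompose the section into non-overlapping parts with the origin at the bottom-left of its bounding rectangle.
Vertical leg: 20 × 90, A = 1 800 mm², y = 45 mm, Ī = 1 215 000 mm⁴.
Horizontal leg (remainder): 25 × 20, A = 500 mm², y = 10 mm, Ī = 16666.7 mm⁴.
Centroid: ȳ = ΣA·y / ΣA = 37.3913 mm.
Transfer each piece to the horizontal axis through the centroid using Ī + A·d² with d = y − 37.3913:
  vertical leg: d = 7.6087 mm → contributes +1 319 206 mm⁴
  horizontal leg (remainder): d = -27.3913 mm → contributes +391 808 mm⁴
Total I = 1 711 014 mm⁴.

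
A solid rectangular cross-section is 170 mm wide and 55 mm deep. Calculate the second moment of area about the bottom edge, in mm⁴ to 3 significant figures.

I_base ≈ 9.43 × 10⁶ mm⁴

The section: 170 × 55, A = 9 350 mm², y = 27.5 mm, Ī = 2 356 979 mm⁴.
Transfer it to a horizontal axis along the bottom face using Ī + A·d² with d = y − 0:
  the section: d = 27.5 mm → contributes +9 427 917 mm⁴
Total I = 9 427 917 mm⁴.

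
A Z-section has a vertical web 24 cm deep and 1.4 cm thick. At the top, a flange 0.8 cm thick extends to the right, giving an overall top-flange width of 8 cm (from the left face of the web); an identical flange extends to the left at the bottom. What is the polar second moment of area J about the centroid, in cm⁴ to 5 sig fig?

Break the section into simple shapes (no overlaps), measuring from the bottom-left corner of the bounding box.
Web: 1.4 × 24, A = 33.6 cm², y = 12 cm, Ī = 1612.8 cm⁴.
Top flange (beyond web): 6.6 × 0.8, A = 5.28 cm², y = 23.6 cm, Ī = 0.2816 cm⁴.
Bottom flange (beyond web): 6.6 × 0.8, A = 5.28 cm², y = 0.4 cm, Ī = 0.2816 cm⁴.
Centroid: ȳ = ΣA·y / ΣA = 12 cm.
Transfer each piece to the centroidal x-axis using Ī + A·d² with d = y − 12:
  web: d = 0 cm → contributes +1612.8 cm⁴
  top flange (beyond web): d = 11.6 cm → contributes +710.7584 cm⁴
  bottom flange (beyond web): d = -11.6 cm → contributes +710.7584 cm⁴
Total I = 3034.317 cm⁴.
For the y-axis: x̄ = 7.3 cm.
Repeating about the centroidal y-axis gives I_y = 212.7808 cm⁴.
Polar second moment: J = I_x + I_y = 3247.098 cm⁴.

J ≈ 3247.1 cm⁴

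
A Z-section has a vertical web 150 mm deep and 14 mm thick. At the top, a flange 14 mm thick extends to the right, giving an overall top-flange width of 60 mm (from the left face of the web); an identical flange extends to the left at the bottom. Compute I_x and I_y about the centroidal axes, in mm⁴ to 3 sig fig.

I_x ≈ 9.91 × 10⁶ mm⁴, I_y ≈ 1.42 × 10⁶ mm⁴

Treat the section as a set of non-overlapping primitives; coordinates are from the bounding-box lower-left.
Web: 14 × 150, A = 2 100 mm², y = 75 mm, Ī = 3 937 500 mm⁴.
Top flange (beyond web): 46 × 14, A = 644 mm², y = 143 mm, Ī = 10 519 mm⁴.
Bottom flange (beyond web): 46 × 14, A = 644 mm², y = 7 mm, Ī = 10 519 mm⁴.
Centroid: ȳ = ΣA·y / ΣA = 75 mm.
Transfer each piece to the centroidal x-axis using Ī + A·d² with d = y − 75:
  web: d = 0 mm → contributes +3 937 500 mm⁴
  top flange (beyond web): d = 68 mm → contributes +2 988 375 mm⁴
  bottom flange (beyond web): d = -68 mm → contributes +2 988 375 mm⁴
Total I = 9 914 249 mm⁴.
For the y-axis: x̄ = 53 mm.
Repeating about the centroidal y-axis gives I_y = 1 420 617 mm⁴.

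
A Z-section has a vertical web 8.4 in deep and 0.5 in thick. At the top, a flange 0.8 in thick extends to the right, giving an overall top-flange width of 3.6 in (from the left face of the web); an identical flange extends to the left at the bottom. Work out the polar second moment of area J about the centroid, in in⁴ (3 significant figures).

Treat the section as a set of non-overlapping primitives; coordinates are from the bounding-box lower-left.
Web: 0.5 × 8.4, A = 4.2 in², y = 4.2 in, Ī = 24.696 in⁴.
Top flange (beyond web): 3.1 × 0.8, A = 2.48 in², y = 8 in, Ī = 0.13227 in⁴.
Bottom flange (beyond web): 3.1 × 0.8, A = 2.48 in², y = 0.4 in, Ī = 0.13227 in⁴.
Centroid: ȳ = ΣA·y / ΣA = 4.2 in.
Transfer each piece to the centroidal x-axis using Ī + A·d² with d = y − 4.2:
  web: d = 0 in → contributes +24.696 in⁴
  top flange (beyond web): d = 3.8 in → contributes +35.943 in⁴
  bottom flange (beyond web): d = -3.8 in → contributes +35.943 in⁴
Total I = 96.583 in⁴.
For the y-axis: x̄ = 3.35 in.
Repeating about the centroidal y-axis gives I_y = 20.13 in⁴.
Polar second moment: J = I_x + I_y = 116.71 in⁴.

J ≈ 117 in⁴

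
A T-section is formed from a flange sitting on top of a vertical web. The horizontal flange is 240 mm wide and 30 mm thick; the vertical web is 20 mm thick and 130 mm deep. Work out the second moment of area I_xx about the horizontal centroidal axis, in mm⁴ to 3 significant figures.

I_xx ≈ 1.64 × 10⁷ mm⁴

Decompose the section into non-overlapping parts with the origin at the bottom-left of its bounding rectangle.
Flange: 240 × 30, A = 7 200 mm², y = 145 mm, Ī = 540 000 mm⁴.
Web: 20 × 130, A = 2 600 mm², y = 65 mm, Ī = 3 661 667 mm⁴.
Centroid: ȳ = ΣA·y / ΣA = 123.78 mm.
Transfer each piece to the horizontal centroidal axis using Ī + A·d² with d = y − 123.78:
  flange: d = 21.224 mm → contributes +3 783 449 mm⁴
  web: d = -58.776 mm → contributes +12 643 524 mm⁴
Total I = 16 426 973 mm⁴.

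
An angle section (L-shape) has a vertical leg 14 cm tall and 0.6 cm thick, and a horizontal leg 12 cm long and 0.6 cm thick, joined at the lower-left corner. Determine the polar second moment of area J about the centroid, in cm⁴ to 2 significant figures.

Break the section into simple shapes (no overlaps), measuring from the bottom-left corner of the bounding box.
Vertical leg: 0.6 × 14, A = 8.4 cm², y = 7 cm, Ī = 137.2 cm⁴.
Horizontal leg (remainder): 11.4 × 0.6, A = 6.84 cm², y = 0.3 cm, Ī = 0.2052 cm⁴.
Centroid: ȳ = ΣA·y / ΣA = 3.993 cm.
Transfer each piece to the centroidal x-axis using Ī + A·d² with d = y − 3.993:
  vertical leg: d = 3.007 cm → contributes +213.2 cm⁴
  horizontal leg (remainder): d = -3.693 cm → contributes +93.49 cm⁴
Total I = 306.6 cm⁴.
For the y-axis: x̄ = 2.993 cm.
Repeating about the centroidal y-axis gives I_y = 210.1 cm⁴.
Polar second moment: J = I_x + I_y = 516.7 cm⁴.

J ≈ 520 cm⁴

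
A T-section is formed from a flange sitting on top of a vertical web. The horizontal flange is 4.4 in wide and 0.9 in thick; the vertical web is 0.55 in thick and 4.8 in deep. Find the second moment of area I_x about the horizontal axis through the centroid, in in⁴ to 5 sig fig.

Decompose the section into non-overlapping parts with the origin at the bottom-left of its bounding rectangle.
Flange: 4.4 × 0.9, A = 3.96 in², y = 5.25 in, Ī = 0.2673 in⁴.
Web: 0.55 × 4.8, A = 2.64 in², y = 2.4 in, Ī = 5.0688 in⁴.
Centroid: ȳ = ΣA·y / ΣA = 4.11 in.
Transfer each piece to the horizontal axis through the centroid using Ī + A·d² with d = y − 4.11:
  flange: d = 1.14 in → contributes +5.413716 in⁴
  web: d = -1.71 in → contributes +12.78842 in⁴
Total I = 18.20214 in⁴.

I_x ≈ 18.202 in⁴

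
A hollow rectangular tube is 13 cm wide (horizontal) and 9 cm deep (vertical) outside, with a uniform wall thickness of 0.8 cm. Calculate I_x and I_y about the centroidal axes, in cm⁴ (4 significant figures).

Break the section into simple shapes (no overlaps), measuring from the bottom-left corner of the bounding box.
Outer rectangle: 13 × 9, A = 117 cm², y = 4.5 cm, Ī = 789.75 cm⁴.
Inner void (subtracted): 11.4 × 7.4, A = 84.36 cm², y = 4.5 cm, Ī = 384.963 cm⁴.
By symmetry the centroid is at mid-height, ȳ = 4.5 cm.
All pieces are centred on the centroidal x-axis, so I = ΣĪ (holes subtracted) = 404.787 cm⁴.
Repeating about the centroidal y-axis gives I_y = 734.131 cm⁴.

I_x ≈ 404.8 cm⁴, I_y ≈ 734.1 cm⁴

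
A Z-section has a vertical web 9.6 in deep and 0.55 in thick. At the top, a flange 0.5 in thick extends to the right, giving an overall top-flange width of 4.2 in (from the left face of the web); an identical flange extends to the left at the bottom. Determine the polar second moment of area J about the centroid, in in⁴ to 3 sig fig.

Treat the section as a set of non-overlapping primitives; coordinates are from the bounding-box lower-left.
Web: 0.55 × 9.6, A = 5.28 in², y = 4.8 in, Ī = 40.55 in⁴.
Top flange (beyond web): 3.65 × 0.5, A = 1.825 in², y = 9.35 in, Ī = 0.038021 in⁴.
Bottom flange (beyond web): 3.65 × 0.5, A = 1.825 in², y = 0.25 in, Ī = 0.038021 in⁴.
Centroid: ȳ = ΣA·y / ΣA = 4.8 in.
Transfer each piece to the centroidal x-axis using Ī + A·d² with d = y − 4.8:
  web: d = 0 in → contributes +40.55 in⁴
  top flange (beyond web): d = 4.55 in → contributes +37.82 in⁴
  bottom flange (beyond web): d = -4.55 in → contributes +37.82 in⁴
Total I = 116.19 in⁴.
For the y-axis: x̄ = 3.925 in.
Repeating about the centroidal y-axis gives I_y = 20.282 in⁴.
Polar second moment: J = I_x + I_y = 136.47 in⁴.

J ≈ 136 in⁴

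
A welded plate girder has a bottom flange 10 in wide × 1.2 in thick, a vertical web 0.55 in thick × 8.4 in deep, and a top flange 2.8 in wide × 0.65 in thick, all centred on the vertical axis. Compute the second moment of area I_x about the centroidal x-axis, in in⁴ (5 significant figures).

I_x ≈ 210.26 in⁴

Decompose the section into non-overlapping parts with the origin at the bottom-left of its bounding rectangle.
Bottom plate: 10 × 1.2, A = 12 in², y = 0.6 in, Ī = 1.44 in⁴.
Web plate: 0.55 × 8.4, A = 4.62 in², y = 5.4 in, Ī = 27.1656 in⁴.
Top plate: 2.8 × 0.65, A = 1.82 in², y = 9.925 in, Ī = 0.06407917 in⁴.
Centroid: ȳ = ΣA·y / ΣA = 2.722966 in.
Transfer each piece to the centroidal x-axis using Ī + A·d² with d = y − 2.722966:
  bottom plate: d = -2.122966 in → contributes +55.52383 in⁴
  web plate: d = 2.677034 in → contributes +60.27487 in⁴
  top plate: d = 7.202034 in → contributes +94.46618 in⁴
Total I = 210.2649 in⁴.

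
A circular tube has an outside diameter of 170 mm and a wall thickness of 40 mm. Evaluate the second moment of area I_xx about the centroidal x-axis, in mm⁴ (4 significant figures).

Treat the section as a set of non-overlapping primitives; coordinates are from the bounding-box lower-left.
Outer circle: ⌀170, A = 22 698 mm², y = 85 mm, Ī = 40 998 275 mm⁴.
Bore (subtracted): ⌀90, A = 6361.73 mm², y = 85 mm, Ī = 3 220 623 mm⁴.
By symmetry the centroid is at mid-height, ȳ = 85 mm.
All pieces are centred on the centroidal x-axis, so I = ΣĪ (holes subtracted) = 37 777 652 mm⁴.

I_xx ≈ 3.778 × 10⁷ mm⁴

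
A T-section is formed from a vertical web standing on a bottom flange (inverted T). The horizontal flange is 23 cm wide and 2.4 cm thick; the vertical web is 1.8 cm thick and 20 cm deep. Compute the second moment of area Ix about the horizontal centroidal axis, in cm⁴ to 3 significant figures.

Ix ≈ 3960 cm⁴

Split into non-overlapping primitives; take the origin at the lower-left of the bounding box.
Flange: 23 × 2.4, A = 55.2 cm², y = 1.2 cm, Ī = 26.496 cm⁴.
Web: 1.8 × 20, A = 36 cm², y = 12.4 cm, Ī = 1 200 cm⁴.
Centroid: ȳ = ΣA·y / ΣA = 5.6211 cm.
Transfer each piece to the horizontal centroidal axis using Ī + A·d² with d = y − 5.6211:
  flange: d = -4.4211 cm → contributes +1105.4 cm⁴
  web: d = 6.7789 cm → contributes +2854.3 cm⁴
Total I = 3959.8 cm⁴.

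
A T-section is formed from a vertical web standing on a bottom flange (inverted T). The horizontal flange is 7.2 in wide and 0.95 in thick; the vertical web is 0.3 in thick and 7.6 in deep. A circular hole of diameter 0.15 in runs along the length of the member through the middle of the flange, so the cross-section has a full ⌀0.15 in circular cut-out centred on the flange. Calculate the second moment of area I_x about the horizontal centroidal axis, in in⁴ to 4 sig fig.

I_x ≈ 42.72 in⁴

Treat the section as a set of non-overlapping primitives; coordinates are from the bounding-box lower-left.
Flange: 7.2 × 0.95, A = 6.84 in², y = 0.475 in, Ī = 0.514425 in⁴.
Web: 0.3 × 7.6, A = 2.28 in², y = 4.75 in, Ī = 10.9744 in⁴.
Hole (subtracted): ⌀0.15, A = 0.0176715 in², y = 0.475 in, Ī = 0.0000248505 in⁴.
Centroid: ȳ = ΣA·y / ΣA = 1.54582 in.
Transfer each piece to the horizontal centroidal axis using Ī + A·d² with d = y − 1.54582:
  flange: d = -1.07082 in → contributes +8.35762 in⁴
  web: d = 3.20418 in → contributes +34.3826 in⁴
  hole: d = -1.07082 in → contributes −0.0202881 in⁴
Total I = 42.7199 in⁴.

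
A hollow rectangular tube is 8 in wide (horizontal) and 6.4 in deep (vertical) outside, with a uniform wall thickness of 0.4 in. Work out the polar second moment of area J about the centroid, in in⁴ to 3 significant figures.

Treat the section as a set of non-overlapping primitives; coordinates are from the bounding-box lower-left.
Outer rectangle: 8 × 6.4, A = 51.2 in², y = 3.2 in, Ī = 174.76 in⁴.
Inner void (subtracted): 7.2 × 5.6, A = 40.32 in², y = 3.2 in, Ī = 105.37 in⁴.
By symmetry the centroid is at mid-height, ȳ = 3.2 in.
All pieces are centred on the centroidal x-axis, so I = ΣĪ (holes subtracted) = 69.393 in⁴.
Repeating about the centroidal y-axis gives I_y = 98.884 in⁴.
Polar second moment: J = I_x + I_y = 168.28 in⁴.

J ≈ 168 in⁴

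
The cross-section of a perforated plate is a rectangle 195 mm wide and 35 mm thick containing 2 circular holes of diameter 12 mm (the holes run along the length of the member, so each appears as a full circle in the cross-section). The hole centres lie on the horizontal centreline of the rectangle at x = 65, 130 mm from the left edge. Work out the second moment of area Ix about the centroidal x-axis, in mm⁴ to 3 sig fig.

Ix ≈ 6.95 × 10⁵ mm⁴

Treat the section as a set of non-overlapping primitives; coordinates are from the bounding-box lower-left.
Plate: 195 × 35, A = 6 825 mm², y = 17.5 mm, Ī = 696 719 mm⁴.
Hole 1 (subtracted): ⌀12, A = 113.1 mm², y = 17.5 mm, Ī = 1017.9 mm⁴.
Hole 2 (subtracted): ⌀12, A = 113.1 mm², y = 17.5 mm, Ī = 1017.9 mm⁴.
By symmetry the centroid is at mid-height, ȳ = 17.5 mm.
All pieces are centred on the centroidal x-axis, so I = ΣĪ (holes subtracted) = 694 683 mm⁴.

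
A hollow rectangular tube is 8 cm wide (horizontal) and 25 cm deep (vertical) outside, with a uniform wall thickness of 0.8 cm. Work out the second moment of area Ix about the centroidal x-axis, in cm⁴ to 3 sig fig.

Ix ≈ 3580 cm⁴

Treat the section as a set of non-overlapping primitives; coordinates are from the bounding-box lower-left.
Outer rectangle: 8 × 25, A = 200 cm², y = 12.5 cm, Ī = 10 417 cm⁴.
Inner void (subtracted): 6.4 × 23.4, A = 149.76 cm², y = 12.5 cm, Ī = 6833.5 cm⁴.
By symmetry the centroid is at mid-height, ȳ = 12.5 cm.
All pieces are centred on the centroidal x-axis, so I = ΣĪ (holes subtracted) = 3583.1 cm⁴.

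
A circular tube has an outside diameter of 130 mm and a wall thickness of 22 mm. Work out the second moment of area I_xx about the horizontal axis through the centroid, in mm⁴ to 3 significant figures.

I_xx ≈ 1.13 × 10⁷ mm⁴

Decompose the section into non-overlapping parts with the origin at the bottom-left of its bounding rectangle.
Outer circle: ⌀130, A = 13 273 mm², y = 65 mm, Ī = 14 019 848 mm⁴.
Bore (subtracted): ⌀86, A = 5808.8 mm², y = 65 mm, Ī = 2 685 120 mm⁴.
By symmetry the centroid is at mid-height, ȳ = 65 mm.
All pieces are centred on the horizontal axis through the centroid, so I = ΣĪ (holes subtracted) = 11 334 728 mm⁴.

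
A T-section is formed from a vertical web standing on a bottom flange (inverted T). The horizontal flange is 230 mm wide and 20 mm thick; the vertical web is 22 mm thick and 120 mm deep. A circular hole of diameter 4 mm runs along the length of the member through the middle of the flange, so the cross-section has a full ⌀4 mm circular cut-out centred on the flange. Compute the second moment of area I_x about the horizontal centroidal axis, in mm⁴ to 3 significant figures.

Split into non-overlapping primitives; take the origin at the lower-left of the bounding box.
Flange: 230 × 20, A = 4 600 mm², y = 10 mm, Ī = 153 333 mm⁴.
Web: 22 × 120, A = 2 640 mm², y = 80 mm, Ī = 3 168 000 mm⁴.
Hole (subtracted): ⌀4, A = 12.566 mm², y = 10 mm, Ī = 12.566 mm⁴.
Centroid: ȳ = ΣA·y / ΣA = 35.569 mm.
Transfer each piece to the horizontal centroidal axis using Ī + A·d² with d = y − 35.569:
  flange: d = -25.569 mm → contributes +3 160 750 mm⁴
  web: d = 44.431 mm → contributes +8 379 604 mm⁴
  hole: d = -25.569 mm → contributes −8228.3 mm⁴
Total I = 11 532 125 mm⁴.

I_x ≈ 1.15 × 10⁷ mm⁴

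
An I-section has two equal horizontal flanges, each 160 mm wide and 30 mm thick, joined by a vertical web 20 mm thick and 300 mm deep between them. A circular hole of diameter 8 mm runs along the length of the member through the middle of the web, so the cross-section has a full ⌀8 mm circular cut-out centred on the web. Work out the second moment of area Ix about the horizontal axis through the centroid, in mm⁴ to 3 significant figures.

Decompose the section into non-overlapping parts with the origin at the bottom-left of its bounding rectangle.
Bottom flange: 160 × 30, A = 4 800 mm², y = 15 mm, Ī = 360 000 mm⁴.
Web: 20 × 300, A = 6 000 mm², y = 180 mm, Ī = 45 000 000 mm⁴.
Top flange: 160 × 30, A = 4 800 mm², y = 345 mm, Ī = 360 000 mm⁴.
Hole (subtracted): ⌀8, A = 50.265 mm², y = 180 mm, Ī = 201.06 mm⁴.
By symmetry the centroid is at mid-height, ȳ = 180 mm.
Transfer each piece to the horizontal axis through the centroid using Ī + A·d² with d = y − 180:
  bottom flange: d = -165 mm → contributes +131 040 000 mm⁴
  web: d = 0 mm → contributes +45 000 000 mm⁴
  top flange: d = 165 mm → contributes +131 040 000 mm⁴
  hole: d = 0 mm → contributes −201.06 mm⁴
Total I = 307 079 799 mm⁴.

Ix ≈ 3.07 × 10⁸ mm⁴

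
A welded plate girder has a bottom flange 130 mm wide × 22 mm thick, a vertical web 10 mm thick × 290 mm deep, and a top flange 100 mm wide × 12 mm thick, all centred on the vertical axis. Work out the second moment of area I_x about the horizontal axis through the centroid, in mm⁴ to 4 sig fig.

I_x ≈ 1.073 × 10⁸ mm⁴

Decompose the section into non-overlapping parts with the origin at the bottom-left of its bounding rectangle.
Bottom plate: 130 × 22, A = 2 860 mm², y = 11 mm, Ī = 115 353 mm⁴.
Web plate: 10 × 290, A = 2 900 mm², y = 167 mm, Ī = 20 324 167 mm⁴.
Top plate: 100 × 12, A = 1 200 mm², y = 318 mm, Ī = 14 400 mm⁴.
Centroid: ȳ = ΣA·y / ΣA = 128.931 mm.
Transfer each piece to the horizontal axis through the centroid using Ī + A·d² with d = y − 128.931:
  bottom plate: d = -117.931 mm → contributes +39 891 458 mm⁴
  web plate: d = 38.069 mm → contributes +24 526 980 mm⁴
  top plate: d = 189.069 mm → contributes +42 910 888 mm⁴
Total I = 107 329 327 mm⁴.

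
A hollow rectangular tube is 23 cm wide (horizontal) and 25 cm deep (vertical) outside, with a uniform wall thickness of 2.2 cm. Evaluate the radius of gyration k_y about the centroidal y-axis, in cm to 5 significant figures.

Break the section into simple shapes (no overlaps), measuring from the bottom-left corner of the bounding box.
Outer rectangle: 23 × 25, A = 575 cm², x = 11.5 cm, Ī = 25347.92 cm⁴.
Inner void (subtracted): 18.6 × 20.6, A = 383.16 cm², x = 11.5 cm, Ī = 11046.5 cm⁴.
By symmetry the centroid is at mid-width, x̄ = 11.5 cm.
All pieces are centred on the centroidal y-axis, so I = ΣĪ (holes subtracted) = 14301.41 cm⁴.
Radius of gyration: k = √(I/A) = √(14301.41 / 191.84) = 8.634156 cm.

k_y ≈ 8.6342 cm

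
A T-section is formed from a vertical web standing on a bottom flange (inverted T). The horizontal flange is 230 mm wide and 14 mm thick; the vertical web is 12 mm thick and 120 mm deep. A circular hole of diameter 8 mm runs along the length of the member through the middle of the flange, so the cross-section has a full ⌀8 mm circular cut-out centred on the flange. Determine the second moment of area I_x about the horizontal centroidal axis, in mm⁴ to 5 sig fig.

Decompose the section into non-overlapping parts with the origin at the bottom-left of its bounding rectangle.
Flange: 230 × 14, A = 3 220 mm², y = 7 mm, Ī = 52593.33 mm⁴.
Web: 12 × 120, A = 1 440 mm², y = 74 mm, Ī = 1 728 000 mm⁴.
Hole (subtracted): ⌀8, A = 50.26548 mm², y = 7 mm, Ī = 201.0619 mm⁴.
Centroid: ȳ = ΣA·y / ΣA = 27.92962 mm.
Transfer each piece to the horizontal centroidal axis using Ī + A·d² with d = y − 27.92962:
  flange: d = -20.92962 mm → contributes +1 463 111 mm⁴
  web: d = 46.07038 mm → contributes +4 784 371 mm⁴
  hole: d = -20.92962 mm → contributes −22219.81 mm⁴
Total I = 6 225 262 mm⁴.

I_x ≈ 6.2253 × 10⁶ mm⁴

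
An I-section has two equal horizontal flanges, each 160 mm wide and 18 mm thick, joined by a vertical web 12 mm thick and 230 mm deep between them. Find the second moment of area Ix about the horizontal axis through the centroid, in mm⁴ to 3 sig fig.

Decompose the section into non-overlapping parts with the origin at the bottom-left of its bounding rectangle.
Bottom flange: 160 × 18, A = 2 880 mm², y = 9 mm, Ī = 77 760 mm⁴.
Web: 12 × 230, A = 2 760 mm², y = 133 mm, Ī = 12 167 000 mm⁴.
Top flange: 160 × 18, A = 2 880 mm², y = 257 mm, Ī = 77 760 mm⁴.
By symmetry the centroid is at mid-height, ȳ = 133 mm.
Transfer each piece to the horizontal axis through the centroid using Ī + A·d² with d = y − 133:
  bottom flange: d = -124 mm → contributes +44 360 640 mm⁴
  web: d = 0 mm → contributes +12 167 000 mm⁴
  top flange: d = 124 mm → contributes +44 360 640 mm⁴
Total I = 100 888 280 mm⁴.

Ix ≈ 1.01 × 10⁸ mm⁴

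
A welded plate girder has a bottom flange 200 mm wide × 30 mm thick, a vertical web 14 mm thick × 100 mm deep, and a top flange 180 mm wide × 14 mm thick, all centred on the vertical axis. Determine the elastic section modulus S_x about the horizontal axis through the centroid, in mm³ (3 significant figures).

S_x ≈ 3.27 × 10⁵ mm³

Split into non-overlapping primitives; take the origin at the lower-left of the bounding box.
Bottom plate: 200 × 30, A = 6 000 mm², y = 15 mm, Ī = 450 000 mm⁴.
Web plate: 14 × 100, A = 1 400 mm², y = 80 mm, Ī = 1 166 667 mm⁴.
Top plate: 180 × 14, A = 2 520 mm², y = 137 mm, Ī = 41 160 mm⁴.
Centroid: ȳ = ΣA·y / ΣA = 55.165 mm.
Transfer each piece to the horizontal axis through the centroid using Ī + A·d² with d = y − 55.165:
  bottom plate: d = -40.165 mm → contributes +10 129 519 mm⁴
  web plate: d = 24.835 mm → contributes +2 030 132 mm⁴
  top plate: d = 81.835 mm → contributes +16 917 384 mm⁴
Total I = 29 077 036 mm⁴.
Extreme fibre distance c = 88.835 mm; S = I/c = 327 316 mm³.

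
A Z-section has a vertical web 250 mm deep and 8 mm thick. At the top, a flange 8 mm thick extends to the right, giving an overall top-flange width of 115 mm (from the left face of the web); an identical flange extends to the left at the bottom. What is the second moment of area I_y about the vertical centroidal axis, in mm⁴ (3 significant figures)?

Decompose the section into non-overlapping parts with the origin at the bottom-left of its bounding rectangle.
Web: 8 × 250, A = 2 000 mm², x = 111 mm, Ī = 10 667 mm⁴.
Top flange (beyond web): 107 × 8, A = 856 mm², x = 168.5 mm, Ī = 816 695 mm⁴.
Bottom flange (beyond web): 107 × 8, A = 856 mm², x = 53.5 mm, Ī = 816 695 mm⁴.
Centroid: x̄ = ΣA·x / ΣA = 111 mm.
Transfer each piece to the vertical centroidal axis using Ī + A·d² with d = x − 111:
  web: d = 0 mm → contributes +10 667 mm⁴
  top flange (beyond web): d = 57.5 mm → contributes +3 646 845 mm⁴
  bottom flange (beyond web): d = -57.5 mm → contributes +3 646 845 mm⁴
Total I = 7 304 357 mm⁴.

I_y ≈ 7.30 × 10⁶ mm⁴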